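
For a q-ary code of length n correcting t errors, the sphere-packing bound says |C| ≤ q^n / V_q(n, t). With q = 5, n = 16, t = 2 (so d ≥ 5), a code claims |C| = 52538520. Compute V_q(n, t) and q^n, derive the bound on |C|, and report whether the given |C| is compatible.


V_q(n, t) = 1985, q^n = 152587890625, Hamming bound = 76870473, |C| = 52538520 ≤ bound (satisfied).

Step 1: Compute V_q(n, t) = Σ_{j=0}^2 C(n, j) (q−1)^j.
  j = 0: C(16,0)·(4)^0 = 1·1 = 1.
  j = 1: C(16,1)·(4)^1 = 16·4 = 64.
  j = 2: C(16,2)·(4)^2 = 120·16 = 1920.
  V_q(n, t) = 1 + 64 + 1920 = 1985.
Step 2: q^n = 5^16 = 152587890625.
Step 3: Hamming bound ⌊q^n / V_q(n,t)⌋ = ⌊152587890625/1985⌋ = 76870473.
Step 4: Compare |C| = 52538520 to 76870473: satisfied.
The claimed |C| lies below the Hamming bound.


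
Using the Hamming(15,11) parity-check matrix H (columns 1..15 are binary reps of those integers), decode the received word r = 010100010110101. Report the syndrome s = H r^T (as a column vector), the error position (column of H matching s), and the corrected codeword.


s = (1, 1, 0, 1)^T, error position = 13, corrected codeword c = 010100010110001

Compute s = H r^T mod 2 one row at a time:
  s_1 = 1 + 0 + 1 + 1 + 0 + 1 + 0 + 1 = 5 ≡ 1 (mod 2).
  s_2 = 1 + 0 + 0 + 0 + 0 + 1 + 0 + 1 = 3 ≡ 1 (mod 2).
  s_3 = 1 + 0 + 0 + 0 + 1 + 1 + 0 + 1 = 4 ≡ 0 (mod 2).
  s_4 = 0 + 0 + 0 + 0 + 0 + 1 + 1 + 1 = 3 ≡ 1 (mod 2).
s = (1, 1, 0, 1)^T — this equals column 13 of H (binary 1101), so error is at position 13.
Correct: flip bit 13 of r = 010100010110101 to get c = 010100010110001.


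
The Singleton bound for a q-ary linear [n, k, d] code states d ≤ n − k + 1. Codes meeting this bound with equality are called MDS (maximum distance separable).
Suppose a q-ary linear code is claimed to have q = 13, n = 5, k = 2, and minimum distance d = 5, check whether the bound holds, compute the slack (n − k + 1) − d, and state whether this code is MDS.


Singleton RHS = n − k + 1 = 4, slack = -1, bound violated (no such code; not MDS).

Singleton bound: d ≤ n − k + 1.
Here n = 5, k = 2, so n − k + 1 = 4.
Given d = 5, check d ≤ 4: NO.
Slack = (n − k + 1) − d = -1.
The slack is negative: d = 5 exceeds n − k + 1 = 4 by 1, so the Singleton bound is violated and no linear [5, 2, 5]_13 code can exist. In particular it is not MDS (MDS requires d = n − k + 1 exactly).
Description: the claimed parameters are [5, 2, 5]_13; such a code would be impossible (violates the Singleton bound).


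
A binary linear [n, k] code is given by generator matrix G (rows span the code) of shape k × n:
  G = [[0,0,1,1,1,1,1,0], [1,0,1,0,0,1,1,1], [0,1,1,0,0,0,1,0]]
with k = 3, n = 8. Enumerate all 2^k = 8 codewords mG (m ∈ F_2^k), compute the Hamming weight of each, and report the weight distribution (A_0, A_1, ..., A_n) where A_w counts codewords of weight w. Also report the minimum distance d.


Weight distribution: A_0 = 1, A_3 = 1, A_4 = 3, A_5 = 2, A_7 = 1. Minimum distance d = 3.

Enumerate all 2^3 = 8 messages m ∈ F_2^3.
For each, compute codeword c = mG in F_2^8, then tally its weight.
  m = 000 → c = 00000000, weight = 0.
  m = 100 → c = 00111110, weight = 5.
  m = 010 → c = 10100111, weight = 5.
  m = 110 → c = 10011001, weight = 4.
  m = 001 → c = 01100010, weight = 3.
  m = 101 → c = 01011100, weight = 4.
  m = 011 → c = 11000101, weight = 4.
  m = 111 → c = 11111011, weight = 7.
Tally weights:
  weight 0: 1 codewords.
  weight 3: 1 codewords.
  weight 4: 3 codewords.
  weight 5: 2 codewords.
  weight 7: 1 codewords.
Minimum distance d = smallest w > 0 with A_w > 0 = 3.
Sanity: Σ A_w = 8 = 2^3 = 8 ✓.


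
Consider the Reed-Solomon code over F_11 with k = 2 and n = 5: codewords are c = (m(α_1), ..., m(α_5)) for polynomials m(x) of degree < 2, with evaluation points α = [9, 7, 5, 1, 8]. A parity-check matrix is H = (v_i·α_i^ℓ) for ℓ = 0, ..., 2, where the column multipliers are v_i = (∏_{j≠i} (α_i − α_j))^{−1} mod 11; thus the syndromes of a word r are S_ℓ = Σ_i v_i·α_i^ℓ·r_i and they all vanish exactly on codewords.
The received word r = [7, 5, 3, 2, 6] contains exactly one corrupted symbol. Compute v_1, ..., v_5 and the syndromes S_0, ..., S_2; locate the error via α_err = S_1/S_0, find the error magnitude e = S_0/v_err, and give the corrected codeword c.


S = (7, 7, 7), error at position 4, error magnitude e = 3, c = [7, 5, 3, 10, 6].

Step 1: column multipliers v_i = (∏_{j≠i}(α_i − α_j))^{−1} mod 11.
  i = 1 (α = 9): (9−7)(9−5)(9−1)(9−8) = 2·4·8·1 = 64 ≡ 9, so v_1 = 9^{−1} = 5 (mod 11).
  i = 2 (α = 7): (7−9)(7−5)(7−1)(7−8) = (−2)·2·6·(−1) = 24 ≡ 2, so v_2 = 2^{−1} = 6 (mod 11).
  i = 3 (α = 5): (5−9)(5−7)(5−1)(5−8) = (−4)·(−2)·4·(−3) = −96 ≡ 3, so v_3 = 3^{−1} = 4 (mod 11).
  i = 4 (α = 1): (1−9)(1−7)(1−5)(1−8) = (−8)·(−6)·(−4)·(−7) = 1344 ≡ 2, so v_4 = 2^{−1} = 6 (mod 11).
  i = 5 (α = 8): (8−9)(8−7)(8−5)(8−1) = (−1)·1·3·7 = −21 ≡ 1, so v_5 = 1^{−1} = 1 (mod 11).
  v = [5, 6, 4, 6, 1].
Step 2: syndromes of r = [7, 5, 3, 2, 6] (all sums mod 11).
  S_0 = Σ v_i r_i = 5·7 + 6·5 + 4·3 + 6·2 + 1·6 = 95 ≡ 7.
  S_1 = Σ v_i α_i r_i = 5·9·7 + 6·7·5 + 4·5·3 + 6·1·2 + 1·8·6 = 645 ≡ 7.
  α_i^2 mod 11 = [4, 5, 3, 1, 9].
  S_2 = Σ v_i α_i^2 r_i = 5·4·7 + 6·5·5 + 4·3·3 + 6·1·2 + 1·9·6 = 392 ≡ 7.
  S = (7, 7, 7) ≠ 0, so r is not a codeword (an error is present).
Step 3: locate the error. For a single error e at position i, S_ℓ = v_i·e·α_i^ℓ, so α_err = S_1/S_0.
  S_0^{−1} = 7^{−1} = 8 (mod 11), so α_err = 7·8 = 56 ≡ 1 = α_4. Error position i = 4.
  Consistency check: S_2/S_1 = 7·8 = 56 ≡ 1 = α_err ✓ (single-error assumption holds).
Step 4: error magnitude e = S_0/v_4 = S_0·∏_{j≠4}(α_4 − α_j) = 7·2 = 14 ≡ 3 (mod 11).
Step 5: correct position 4: c_4 = r_4 − e = 2 − 3 ≡ 10 (mod 11). Hence c = [7, 5, 3, 10, 6].
  Check: interpolating c through the α_i gives m(x) = 9 + 1·x (degree < 2) with m(α_i) = c_i for every i, so c is indeed a codeword.


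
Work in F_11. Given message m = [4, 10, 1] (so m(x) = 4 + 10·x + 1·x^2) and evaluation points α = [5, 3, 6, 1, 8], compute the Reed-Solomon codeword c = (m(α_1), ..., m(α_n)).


c = [2, 10, 1, 4, 5]

Message polynomial: m(x) = 4 + 10·x + 1·x^2 (mod 11).
For each evaluation point α_i, compute m(α_i) mod 11:
  α_1 = 5: Horner steps 1 → 4 → 2, so m(5) = 2.
  α_2 = 3: Horner steps 1 → 2 → 10, so m(3) = 10.
  α_3 = 6: Horner steps 1 → 5 → 1, so m(6) = 1.
  α_4 = 1: Horner steps 1 → 0 → 4, so m(1) = 4.
  α_5 = 8: Horner steps 1 → 7 → 5, so m(8) = 5.
Codeword c = [2, 10, 1, 4, 5] ∈ F_11^5.


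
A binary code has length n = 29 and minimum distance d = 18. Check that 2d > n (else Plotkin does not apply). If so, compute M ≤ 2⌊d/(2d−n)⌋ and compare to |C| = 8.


Plotkin bound M ≤ 4; given |C| = 8 > bound (violated).

Check applicability: 2d = 36, n = 29.
2d − n = 7 > 0, so Plotkin applies.
Compute d/(2d−n) = 18/7 ≈ 2.5714.
⌊d/(2d−n)⌋ = 2.
Plotkin bound: M ≤ 2·2 = 4.
Given |C| = 8, check: VIOLATED.
This |C| is above the Plotkin bound, so no binary code with n = 29, d = 18 and 8 codewords exists.


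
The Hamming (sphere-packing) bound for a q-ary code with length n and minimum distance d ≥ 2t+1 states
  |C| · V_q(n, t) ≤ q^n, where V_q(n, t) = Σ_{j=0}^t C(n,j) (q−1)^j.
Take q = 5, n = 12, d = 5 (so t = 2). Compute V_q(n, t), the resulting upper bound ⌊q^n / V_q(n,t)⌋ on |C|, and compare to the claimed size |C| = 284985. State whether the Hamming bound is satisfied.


V_q(n, t) = 1105, q^n = 244140625, Hamming bound = 220941, |C| = 284985 > bound (violated).

Step 1: Compute V_q(n, t) = Σ_{j=0}^2 C(n, j) (q−1)^j.
  j = 0: C(12,0)·(4)^0 = 1·1 = 1.
  j = 1: C(12,1)·(4)^1 = 12·4 = 48.
  j = 2: C(12,2)·(4)^2 = 66·16 = 1056.
  V_q(n, t) = 1 + 48 + 1056 = 1105.
Step 2: q^n = 5^12 = 244140625.
Step 3: Hamming bound ⌊q^n / V_q(n,t)⌋ = ⌊244140625/1105⌋ = 220941.
Step 4: Compare |C| = 284985 to 220941: violated.
The claimed |C| lies above the Hamming bound, so no 5-ary code of length 12 with d ≥ 5 can have 284985 codewords.


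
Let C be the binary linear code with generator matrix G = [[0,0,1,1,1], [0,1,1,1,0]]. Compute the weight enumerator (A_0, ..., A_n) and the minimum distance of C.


Weight distribution: A_0 = 1, A_2 = 1, A_3 = 2. Minimum distance d = 2.

Enumerate all 2^2 = 4 messages m ∈ F_2^2.
For each, compute codeword c = mG in F_2^5, then tally its weight.
  m = 00 → c = 00000, weight = 0.
  m = 10 → c = 00111, weight = 3.
  m = 01 → c = 01110, weight = 3.
  m = 11 → c = 01001, weight = 2.
Tally weights:
  weight 0: 1 codewords.
  weight 2: 1 codewords.
  weight 3: 2 codewords.
Minimum distance d = smallest w > 0 with A_w > 0 = 2.
Sanity: Σ A_w = 4 = 2^2 = 4 ✓.


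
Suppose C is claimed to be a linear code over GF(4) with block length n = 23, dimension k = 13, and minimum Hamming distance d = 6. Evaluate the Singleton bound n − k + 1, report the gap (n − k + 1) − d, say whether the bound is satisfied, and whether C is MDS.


Singleton RHS = n − k + 1 = 11, slack = 5, bound satisfied, not MDS.

Singleton bound: d ≤ n − k + 1.
Here n = 23, k = 13, so n − k + 1 = 11.
Given d = 6, check d ≤ 11: YES.
Slack = (n − k + 1) − d = 5.
The code is NOT MDS (slack = 5 > 0).
Description: the claimed parameters are [23, 13, 6]_4; such a code would be non-MDS.


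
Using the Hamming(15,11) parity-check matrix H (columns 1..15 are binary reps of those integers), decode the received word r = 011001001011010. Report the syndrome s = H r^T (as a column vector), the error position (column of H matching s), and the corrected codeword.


s = (0, 1, 1, 1)^T, error position = 7, corrected codeword c = 011001101011010

Compute s = H r^T mod 2 one row at a time:
  s_1 = 0 + 1 + 0 + 1 + 1 + 0 + 1 + 0 = 4 ≡ 0 (mod 2).
  s_2 = 0 + 0 + 1 + 0 + 1 + 0 + 1 + 0 = 3 ≡ 1 (mod 2).
  s_3 = 1 + 1 + 1 + 0 + 0 + 1 + 1 + 0 = 5 ≡ 1 (mod 2).
  s_4 = 0 + 1 + 0 + 0 + 1 + 1 + 0 + 0 = 3 ≡ 1 (mod 2).
s = (0, 1, 1, 1)^T — this equals column 7 of H (binary 0111), so error is at position 7.
Correct: flip bit 7 of r = 011001001011010 to get c = 011001101011010.


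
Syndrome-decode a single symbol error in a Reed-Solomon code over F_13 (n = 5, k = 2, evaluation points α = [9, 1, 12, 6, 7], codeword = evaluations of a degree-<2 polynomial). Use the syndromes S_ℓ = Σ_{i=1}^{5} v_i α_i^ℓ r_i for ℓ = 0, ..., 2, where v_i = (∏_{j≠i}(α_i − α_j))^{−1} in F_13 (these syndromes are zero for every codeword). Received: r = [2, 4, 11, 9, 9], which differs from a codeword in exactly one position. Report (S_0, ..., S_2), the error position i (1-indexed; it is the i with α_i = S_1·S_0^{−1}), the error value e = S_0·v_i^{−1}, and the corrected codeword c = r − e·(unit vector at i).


S = (3, 5, 4), error at position 4, error magnitude e = 3, c = [2, 4, 11, 6, 9].

Step 1: column multipliers v_i = (∏_{j≠i}(α_i − α_j))^{−1} mod 13.
  i = 1 (α = 9): (9−1)(9−12)(9−6)(9−7) = 8·(−3)·3·2 = −144 ≡ 12, so v_1 = 12^{−1} = 12 (mod 13).
  i = 2 (α = 1): (1−9)(1−12)(1−6)(1−7) = (−8)·(−11)·(−5)·(−6) = 2640 ≡ 1, so v_2 = 1^{−1} = 1 (mod 13).
  i = 3 (α = 12): (12−9)(12−1)(12−6)(12−7) = 3·11·6·5 = 990 ≡ 2, so v_3 = 2^{−1} = 7 (mod 13).
  i = 4 (α = 6): (6−9)(6−1)(6−12)(6−7) = (−3)·5·(−6)·(−1) = −90 ≡ 1, so v_4 = 1^{−1} = 1 (mod 13).
  i = 5 (α = 7): (7−9)(7−1)(7−12)(7−6) = (−2)·6·(−5)·1 = 60 ≡ 8, so v_5 = 8^{−1} = 5 (mod 13).
  v = [12, 1, 7, 1, 5].
Step 2: syndromes of r = [2, 4, 11, 9, 9] (all sums mod 13).
  S_0 = Σ v_i r_i = 12·2 + 1·4 + 7·11 + 1·9 + 5·9 = 159 ≡ 3.
  S_1 = Σ v_i α_i r_i = 12·9·2 + 1·1·4 + 7·12·11 + 1·6·9 + 5·7·9 = 1513 ≡ 5.
  α_i^2 mod 13 = [3, 1, 1, 10, 10].
  S_2 = Σ v_i α_i^2 r_i = 12·3·2 + 1·1·4 + 7·1·11 + 1·10·9 + 5·10·9 = 693 ≡ 4.
  S = (3, 5, 4) ≠ 0, so r is not a codeword (an error is present).
Step 3: locate the error. For a single error e at position i, S_ℓ = v_i·e·α_i^ℓ, so α_err = S_1/S_0.
  S_0^{−1} = 3^{−1} = 9 (mod 13), so α_err = 5·9 = 45 ≡ 6 = α_4. Error position i = 4.
  Consistency check: S_2/S_1 = 4·8 = 32 ≡ 6 = α_err ✓ (single-error assumption holds).
Step 4: error magnitude e = S_0/v_4 = S_0·∏_{j≠4}(α_4 − α_j) = 3·1 = 3 ≡ 3 (mod 13).
Step 5: correct position 4: c_4 = r_4 − e = 9 − 3 ≡ 6 (mod 13). Hence c = [2, 4, 11, 6, 9].
  Check: interpolating c through the α_i gives m(x) = 1 + 3·x (degree < 2) with m(α_i) = c_i for every i, so c is indeed a codeword.


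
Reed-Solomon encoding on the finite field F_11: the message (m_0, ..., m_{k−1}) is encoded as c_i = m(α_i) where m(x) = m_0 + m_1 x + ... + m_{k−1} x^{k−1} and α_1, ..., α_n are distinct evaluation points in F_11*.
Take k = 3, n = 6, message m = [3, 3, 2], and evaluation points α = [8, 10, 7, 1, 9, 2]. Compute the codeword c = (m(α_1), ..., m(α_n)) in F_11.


c = [1, 2, 1, 8, 5, 6]

Message polynomial: m(x) = 3 + 3·x + 2·x^2 (mod 11).
For each evaluation point α_i, compute m(α_i) mod 11:
  α_1 = 8: Horner steps 2 → 8 → 1, so m(8) = 1.
  α_2 = 10: Horner steps 2 → 1 → 2, so m(10) = 2.
  α_3 = 7: Horner steps 2 → 6 → 1, so m(7) = 1.
  α_4 = 1: Horner steps 2 → 5 → 8, so m(1) = 8.
  α_5 = 9: Horner steps 2 → 10 → 5, so m(9) = 5.
  α_6 = 2: Horner steps 2 → 7 → 6, so m(2) = 6.
Codeword c = [1, 2, 1, 8, 5, 6] ∈ F_11^6.


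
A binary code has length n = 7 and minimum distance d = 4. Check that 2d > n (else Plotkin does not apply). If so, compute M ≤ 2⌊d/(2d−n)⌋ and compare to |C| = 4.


Plotkin bound M ≤ 8; given |C| = 4 ≤ bound (satisfied).

Check applicability: 2d = 8, n = 7.
2d − n = 1 > 0, so Plotkin applies.
Compute d/(2d−n) = 4/1 ≈ 4.0000.
⌊d/(2d−n)⌋ = 4.
Plotkin bound: M ≤ 2·4 = 8.
Given |C| = 4, check: satisfied.
This |C| is below the Plotkin bound.


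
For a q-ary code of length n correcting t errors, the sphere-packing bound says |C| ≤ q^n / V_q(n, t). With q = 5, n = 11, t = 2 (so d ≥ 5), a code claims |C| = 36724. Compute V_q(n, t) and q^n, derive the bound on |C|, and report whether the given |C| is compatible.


V_q(n, t) = 925, q^n = 48828125, Hamming bound = 52787, |C| = 36724 ≤ bound (satisfied).

Step 1: Compute V_q(n, t) = Σ_{j=0}^2 C(n, j) (q−1)^j.
  j = 0: C(11,0)·(4)^0 = 1·1 = 1.
  j = 1: C(11,1)·(4)^1 = 11·4 = 44.
  j = 2: C(11,2)·(4)^2 = 55·16 = 880.
  V_q(n, t) = 1 + 44 + 880 = 925.
Step 2: q^n = 5^11 = 48828125.
Step 3: Hamming bound ⌊q^n / V_q(n,t)⌋ = ⌊48828125/925⌋ = 52787.
Step 4: Compare |C| = 36724 to 52787: satisfied.
The claimed |C| lies below the Hamming bound.


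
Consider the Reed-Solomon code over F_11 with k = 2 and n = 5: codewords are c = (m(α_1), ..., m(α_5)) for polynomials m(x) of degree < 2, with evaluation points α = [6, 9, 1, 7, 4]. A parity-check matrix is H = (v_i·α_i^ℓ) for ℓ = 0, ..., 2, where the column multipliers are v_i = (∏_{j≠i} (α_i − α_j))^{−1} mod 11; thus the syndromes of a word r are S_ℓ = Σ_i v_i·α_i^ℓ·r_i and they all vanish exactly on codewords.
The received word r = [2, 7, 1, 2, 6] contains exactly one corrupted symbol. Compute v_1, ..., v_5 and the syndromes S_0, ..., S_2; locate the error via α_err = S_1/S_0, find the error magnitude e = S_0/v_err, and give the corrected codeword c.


S = (3, 10, 4), error at position 4, error magnitude e = 2, c = [2, 7, 1, 0, 6].

Step 1: column multipliers v_i = (∏_{j≠i}(α_i − α_j))^{−1} mod 11.
  i = 1 (α = 6): (6−9)(6−1)(6−7)(6−4) = (−3)·5·(−1)·2 = 30 ≡ 8, so v_1 = 8^{−1} = 7 (mod 11).
  i = 2 (α = 9): (9−6)(9−1)(9−7)(9−4) = 3·8·2·5 = 240 ≡ 9, so v_2 = 9^{−1} = 5 (mod 11).
  i = 3 (α = 1): (1−6)(1−9)(1−7)(1−4) = (−5)·(−8)·(−6)·(−3) = 720 ≡ 5, so v_3 = 5^{−1} = 9 (mod 11).
  i = 4 (α = 7): (7−6)(7−9)(7−1)(7−4) = 1·(−2)·6·3 = −36 ≡ 8, so v_4 = 8^{−1} = 7 (mod 11).
  i = 5 (α = 4): (4−6)(4−9)(4−1)(4−7) = (−2)·(−5)·3·(−3) = −90 ≡ 9, so v_5 = 9^{−1} = 5 (mod 11).
  v = [7, 5, 9, 7, 5].
Step 2: syndromes of r = [2, 7, 1, 2, 6] (all sums mod 11).
  S_0 = Σ v_i r_i = 7·2 + 5·7 + 9·1 + 7·2 + 5·6 = 102 ≡ 3.
  S_1 = Σ v_i α_i r_i = 7·6·2 + 5·9·7 + 9·1·1 + 7·7·2 + 5·4·6 = 626 ≡ 10.
  α_i^2 mod 11 = [3, 4, 1, 5, 5].
  S_2 = Σ v_i α_i^2 r_i = 7·3·2 + 5·4·7 + 9·1·1 + 7·5·2 + 5·5·6 = 411 ≡ 4.
  S = (3, 10, 4) ≠ 0, so r is not a codeword (an error is present).
Step 3: locate the error. For a single error e at position i, S_ℓ = v_i·e·α_i^ℓ, so α_err = S_1/S_0.
  S_0^{−1} = 3^{−1} = 4 (mod 11), so α_err = 10·4 = 40 ≡ 7 = α_4. Error position i = 4.
  Consistency check: S_2/S_1 = 4·10 = 40 ≡ 7 = α_err ✓ (single-error assumption holds).
Step 4: error magnitude e = S_0/v_4 = S_0·∏_{j≠4}(α_4 − α_j) = 3·8 = 24 ≡ 2 (mod 11).
Step 5: correct position 4: c_4 = r_4 − e = 2 − 2 ≡ 0 (mod 11). Hence c = [2, 7, 1, 0, 6].
  Check: interpolating c through the α_i gives m(x) = 3 + 9·x (degree < 2) with m(α_i) = c_i for every i, so c is indeed a codeword.


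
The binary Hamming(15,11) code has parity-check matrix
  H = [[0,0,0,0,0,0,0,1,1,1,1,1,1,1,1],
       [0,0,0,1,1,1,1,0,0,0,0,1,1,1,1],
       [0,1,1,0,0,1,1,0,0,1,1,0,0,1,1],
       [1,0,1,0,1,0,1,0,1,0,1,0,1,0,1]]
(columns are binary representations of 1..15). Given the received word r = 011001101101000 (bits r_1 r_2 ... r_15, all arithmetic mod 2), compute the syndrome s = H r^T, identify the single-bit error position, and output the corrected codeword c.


s = (1, 1, 1, 1)^T, error position = 15, corrected codeword c = 011001101101001

Compute s = H r^T mod 2 one row at a time:
  s_1 = 0 + 1 + 1 + 0 + 1 + 0 + 0 + 0 = 3 ≡ 1 (mod 2).
  s_2 = 0 + 0 + 1 + 1 + 1 + 0 + 0 + 0 = 3 ≡ 1 (mod 2).
  s_3 = 1 + 1 + 1 + 1 + 1 + 0 + 0 + 0 = 5 ≡ 1 (mod 2).
  s_4 = 0 + 1 + 0 + 1 + 1 + 0 + 0 + 0 = 3 ≡ 1 (mod 2).
s = (1, 1, 1, 1)^T — this equals column 15 of H (binary 1111), so error is at position 15.
Correct: flip bit 15 of r = 011001101101000 to get c = 011001101101001.


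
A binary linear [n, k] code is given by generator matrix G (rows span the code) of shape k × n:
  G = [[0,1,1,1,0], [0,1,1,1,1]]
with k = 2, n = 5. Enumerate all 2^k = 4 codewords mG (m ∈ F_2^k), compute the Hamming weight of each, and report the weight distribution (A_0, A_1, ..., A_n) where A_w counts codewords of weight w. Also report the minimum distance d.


Weight distribution: A_0 = 1, A_1 = 1, A_3 = 1, A_4 = 1. Minimum distance d = 1.

Enumerate all 2^2 = 4 messages m ∈ F_2^2.
For each, compute codeword c = mG in F_2^5, then tally its weight.
  m = 00 → c = 00000, weight = 0.
  m = 10 → c = 01110, weight = 3.
  m = 01 → c = 01111, weight = 4.
  m = 11 → c = 00001, weight = 1.
Tally weights:
  weight 0: 1 codewords.
  weight 1: 1 codewords.
  weight 3: 1 codewords.
  weight 4: 1 codewords.
Minimum distance d = smallest w > 0 with A_w > 0 = 1.
Sanity: Σ A_w = 4 = 2^2 = 4 ✓.


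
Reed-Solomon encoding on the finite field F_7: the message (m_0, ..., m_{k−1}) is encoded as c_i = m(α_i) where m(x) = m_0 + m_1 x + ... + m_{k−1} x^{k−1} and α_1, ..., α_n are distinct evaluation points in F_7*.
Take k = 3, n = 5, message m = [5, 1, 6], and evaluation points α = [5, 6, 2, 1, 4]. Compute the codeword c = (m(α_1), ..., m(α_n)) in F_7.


c = [6, 3, 3, 5, 0]

Message polynomial: m(x) = 5 + 1·x + 6·x^2 (mod 7).
For each evaluation point α_i, compute m(α_i) mod 7:
  α_1 = 5: Horner steps 6 → 3 → 6, so m(5) = 6.
  α_2 = 6: Horner steps 6 → 2 → 3, so m(6) = 3.
  α_3 = 2: Horner steps 6 → 6 → 3, so m(2) = 3.
  α_4 = 1: Horner steps 6 → 0 → 5, so m(1) = 5.
  α_5 = 4: Horner steps 6 → 4 → 0, so m(4) = 0.
Codeword c = [6, 3, 3, 5, 0] ∈ F_7^5.


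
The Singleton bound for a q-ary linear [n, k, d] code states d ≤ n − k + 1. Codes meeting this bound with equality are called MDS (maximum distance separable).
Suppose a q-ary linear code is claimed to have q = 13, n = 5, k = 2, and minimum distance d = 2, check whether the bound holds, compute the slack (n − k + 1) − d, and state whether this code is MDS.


Singleton RHS = n − k + 1 = 4, slack = 2, bound satisfied, not MDS.

Singleton bound: d ≤ n − k + 1.
Here n = 5, k = 2, so n − k + 1 = 4.
Given d = 2, check d ≤ 4: YES.
Slack = (n − k + 1) − d = 2.
The code is NOT MDS (slack = 2 > 0).
Description: the claimed parameters are [5, 2, 2]_13; such a code would be non-MDS.


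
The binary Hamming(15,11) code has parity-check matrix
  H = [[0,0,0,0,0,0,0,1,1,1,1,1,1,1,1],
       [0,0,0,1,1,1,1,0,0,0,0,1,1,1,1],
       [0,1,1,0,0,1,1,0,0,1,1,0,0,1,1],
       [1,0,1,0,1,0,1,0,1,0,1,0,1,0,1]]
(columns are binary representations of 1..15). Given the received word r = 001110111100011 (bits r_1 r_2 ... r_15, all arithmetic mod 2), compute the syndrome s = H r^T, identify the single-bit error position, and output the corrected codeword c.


s = (1, 1, 1, 1)^T, error position = 15, corrected codeword c = 001110111100010

Compute s = H r^T mod 2 one row at a time:
  s_1 = 1 + 1 + 1 + 0 + 0 + 0 + 1 + 1 = 5 ≡ 1 (mod 2).
  s_2 = 1 + 1 + 0 + 1 + 0 + 0 + 1 + 1 = 5 ≡ 1 (mod 2).
  s_3 = 0 + 1 + 0 + 1 + 1 + 0 + 1 + 1 = 5 ≡ 1 (mod 2).
  s_4 = 0 + 1 + 1 + 1 + 1 + 0 + 0 + 1 = 5 ≡ 1 (mod 2).
s = (1, 1, 1, 1)^T — this equals column 15 of H (binary 1111), so error is at position 15.
Correct: flip bit 15 of r = 001110111100011 to get c = 001110111100010.


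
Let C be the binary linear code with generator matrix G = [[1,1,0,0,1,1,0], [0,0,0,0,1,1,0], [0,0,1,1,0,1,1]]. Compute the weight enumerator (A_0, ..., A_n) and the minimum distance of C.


Weight distribution: A_0 = 1, A_2 = 2, A_4 = 3, A_6 = 2. Minimum distance d = 2.

Enumerate all 2^3 = 8 messages m ∈ F_2^3.
For each, compute codeword c = mG in F_2^7, then tally its weight.
  m = 000 → c = 0000000, weight = 0.
  m = 100 → c = 1100110, weight = 4.
  m = 010 → c = 0000110, weight = 2.
  m = 110 → c = 1100000, weight = 2.
  m = 001 → c = 0011011, weight = 4.
  m = 101 → c = 1111101, weight = 6.
  m = 011 → c = 0011101, weight = 4.
  m = 111 → c = 1111011, weight = 6.
Tally weights:
  weight 0: 1 codewords.
  weight 2: 2 codewords.
  weight 4: 3 codewords.
  weight 6: 2 codewords.
Minimum distance d = smallest w > 0 with A_w > 0 = 2.
Sanity: Σ A_w = 8 = 2^3 = 8 ✓.


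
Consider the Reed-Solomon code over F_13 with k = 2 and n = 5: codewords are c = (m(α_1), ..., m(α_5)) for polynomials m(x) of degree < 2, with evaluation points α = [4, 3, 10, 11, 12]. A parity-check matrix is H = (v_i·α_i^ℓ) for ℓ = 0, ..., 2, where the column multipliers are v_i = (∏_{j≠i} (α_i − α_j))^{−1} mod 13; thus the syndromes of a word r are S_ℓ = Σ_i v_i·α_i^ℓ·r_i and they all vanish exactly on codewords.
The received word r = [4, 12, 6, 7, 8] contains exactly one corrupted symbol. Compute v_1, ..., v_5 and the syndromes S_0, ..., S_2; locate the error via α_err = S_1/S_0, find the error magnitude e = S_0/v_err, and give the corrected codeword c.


S = (2, 8, 6), error at position 1, error magnitude e = 4, c = [0, 12, 6, 7, 8].

Step 1: column multipliers v_i = (∏_{j≠i}(α_i − α_j))^{−1} mod 13.
  i = 1 (α = 4): (4−3)(4−10)(4−11)(4−12) = 1·(−6)·(−7)·(−8) = −336 ≡ 2, so v_1 = 2^{−1} = 7 (mod 13).
  i = 2 (α = 3): (3−4)(3−10)(3−11)(3−12) = (−1)·(−7)·(−8)·(−9) = 504 ≡ 10, so v_2 = 10^{−1} = 4 (mod 13).
  i = 3 (α = 10): (10−4)(10−3)(10−11)(10−12) = 6·7·(−1)·(−2) = 84 ≡ 6, so v_3 = 6^{−1} = 11 (mod 13).
  i = 4 (α = 11): (11−4)(11−3)(11−10)(11−12) = 7·8·1·(−1) = −56 ≡ 9, so v_4 = 9^{−1} = 3 (mod 13).
  i = 5 (α = 12): (12−4)(12−3)(12−10)(12−11) = 8·9·2·1 = 144 ≡ 1, so v_5 = 1^{−1} = 1 (mod 13).
  v = [7, 4, 11, 3, 1].
Step 2: syndromes of r = [4, 12, 6, 7, 8] (all sums mod 13).
  S_0 = Σ v_i r_i = 7·4 + 4·12 + 11·6 + 3·7 + 1·8 = 171 ≡ 2.
  S_1 = Σ v_i α_i r_i = 7·4·4 + 4·3·12 + 11·10·6 + 3·11·7 + 1·12·8 = 1243 ≡ 8.
  α_i^2 mod 13 = [3, 9, 9, 4, 1].
  S_2 = Σ v_i α_i^2 r_i = 7·3·4 + 4·9·12 + 11·9·6 + 3·4·7 + 1·1·8 = 1202 ≡ 6.
  S = (2, 8, 6) ≠ 0, so r is not a codeword (an error is present).
Step 3: locate the error. For a single error e at position i, S_ℓ = v_i·e·α_i^ℓ, so α_err = S_1/S_0.
  S_0^{−1} = 2^{−1} = 7 (mod 13), so α_err = 8·7 = 56 ≡ 4 = α_1. Error position i = 1.
  Consistency check: S_2/S_1 = 6·5 = 30 ≡ 4 = α_err ✓ (single-error assumption holds).
Step 4: error magnitude e = S_0/v_1 = S_0·∏_{j≠1}(α_1 − α_j) = 2·2 = 4 ≡ 4 (mod 13).
Step 5: correct position 1: c_1 = r_1 − e = 4 − 4 ≡ 0 (mod 13). Hence c = [0, 12, 6, 7, 8].
  Check: interpolating c through the α_i gives m(x) = 9 + 1·x (degree < 2) with m(α_i) = c_i for every i, so c is indeed a codeword.


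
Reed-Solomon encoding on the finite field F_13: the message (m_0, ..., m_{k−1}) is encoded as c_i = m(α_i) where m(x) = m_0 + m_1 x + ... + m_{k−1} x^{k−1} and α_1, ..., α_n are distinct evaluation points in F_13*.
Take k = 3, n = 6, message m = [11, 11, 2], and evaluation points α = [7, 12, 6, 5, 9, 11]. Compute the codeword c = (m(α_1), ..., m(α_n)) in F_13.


c = [4, 2, 6, 12, 12, 10]

Message polynomial: m(x) = 11 + 11·x + 2·x^2 (mod 13).
For each evaluation point α_i, compute m(α_i) mod 13:
  α_1 = 7: Horner steps 2 → 12 → 4, so m(7) = 4.
  α_2 = 12: Horner steps 2 → 9 → 2, so m(12) = 2.
  α_3 = 6: Horner steps 2 → 10 → 6, so m(6) = 6.
  α_4 = 5: Horner steps 2 → 8 → 12, so m(5) = 12.
  α_5 = 9: Horner steps 2 → 3 → 12, so m(9) = 12.
  α_6 = 11: Horner steps 2 → 7 → 10, so m(11) = 10.
Codeword c = [4, 2, 6, 12, 12, 10] ∈ F_13^6.


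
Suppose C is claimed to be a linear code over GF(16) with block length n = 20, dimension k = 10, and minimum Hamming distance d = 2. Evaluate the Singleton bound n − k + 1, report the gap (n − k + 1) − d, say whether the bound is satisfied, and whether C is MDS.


Singleton RHS = n − k + 1 = 11, slack = 9, bound satisfied, not MDS.

Singleton bound: d ≤ n − k + 1.
Here n = 20, k = 10, so n − k + 1 = 11.
Given d = 2, check d ≤ 11: YES.
Slack = (n − k + 1) − d = 9.
The code is NOT MDS (slack = 9 > 0).
Description: the claimed parameters are [20, 10, 2]_16; such a code would be non-MDS.


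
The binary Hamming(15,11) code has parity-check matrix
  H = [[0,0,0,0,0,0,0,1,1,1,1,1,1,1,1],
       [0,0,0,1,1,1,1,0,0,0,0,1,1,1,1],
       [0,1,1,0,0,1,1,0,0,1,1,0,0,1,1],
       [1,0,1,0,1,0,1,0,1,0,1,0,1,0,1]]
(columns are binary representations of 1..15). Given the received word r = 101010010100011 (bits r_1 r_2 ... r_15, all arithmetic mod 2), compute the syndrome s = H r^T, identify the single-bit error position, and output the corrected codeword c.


s = (0, 1, 0, 0)^T, error position = 4, corrected codeword c = 101110010100011

Compute s = H r^T mod 2 one row at a time:
  s_1 = 1 + 0 + 1 + 0 + 0 + 0 + 1 + 1 = 4 ≡ 0 (mod 2).
  s_2 = 0 + 1 + 0 + 0 + 0 + 0 + 1 + 1 = 3 ≡ 1 (mod 2).
  s_3 = 0 + 1 + 0 + 0 + 1 + 0 + 1 + 1 = 4 ≡ 0 (mod 2).
  s_4 = 1 + 1 + 1 + 0 + 0 + 0 + 0 + 1 = 4 ≡ 0 (mod 2).
s = (0, 1, 0, 0)^T — this equals column 4 of H (binary 0100), so error is at position 4.
Correct: flip bit 4 of r = 101010010100011 to get c = 101110010100011.


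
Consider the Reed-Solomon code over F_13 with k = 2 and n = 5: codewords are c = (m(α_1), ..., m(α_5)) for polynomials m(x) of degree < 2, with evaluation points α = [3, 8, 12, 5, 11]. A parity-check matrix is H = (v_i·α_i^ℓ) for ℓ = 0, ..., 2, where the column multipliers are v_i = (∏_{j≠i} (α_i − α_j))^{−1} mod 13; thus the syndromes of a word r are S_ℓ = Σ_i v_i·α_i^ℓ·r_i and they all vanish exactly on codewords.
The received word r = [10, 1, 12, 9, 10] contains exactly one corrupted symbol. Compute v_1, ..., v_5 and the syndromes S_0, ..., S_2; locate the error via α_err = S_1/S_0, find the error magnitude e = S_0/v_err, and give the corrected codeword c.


S = (9, 8, 10), error at position 5, error magnitude e = 4, c = [10, 1, 12, 9, 6].

Step 1: column multipliers v_i = (∏_{j≠i}(α_i − α_j))^{−1} mod 13.
  i = 1 (α = 3): (3−8)(3−12)(3−5)(3−11) = (−5)·(−9)·(−2)·(−8) = 720 ≡ 5, so v_1 = 5^{−1} = 8 (mod 13).
  i = 2 (α = 8): (8−3)(8−12)(8−5)(8−11) = 5·(−4)·3·(−3) = 180 ≡ 11, so v_2 = 11^{−1} = 6 (mod 13).
  i = 3 (α = 12): (12−3)(12−8)(12−5)(12−11) = 9·4·7·1 = 252 ≡ 5, so v_3 = 5^{−1} = 8 (mod 13).
  i = 4 (α = 5): (5−3)(5−8)(5−12)(5−11) = 2·(−3)·(−7)·(−6) = −252 ≡ 8, so v_4 = 8^{−1} = 5 (mod 13).
  i = 5 (α = 11): (11−3)(11−8)(11−12)(11−5) = 8·3·(−1)·6 = −144 ≡ 12, so v_5 = 12^{−1} = 12 (mod 13).
  v = [8, 6, 8, 5, 12].
Step 2: syndromes of r = [10, 1, 12, 9, 10] (all sums mod 13).
  S_0 = Σ v_i r_i = 8·10 + 6·1 + 8·12 + 5·9 + 12·10 = 347 ≡ 9.
  S_1 = Σ v_i α_i r_i = 8·3·10 + 6·8·1 + 8·12·12 + 5·5·9 + 12·11·10 = 2985 ≡ 8.
  α_i^2 mod 13 = [9, 12, 1, 12, 4].
  S_2 = Σ v_i α_i^2 r_i = 8·9·10 + 6·12·1 + 8·1·12 + 5·12·9 + 12·4·10 = 1908 ≡ 10.
  S = (9, 8, 10) ≠ 0, so r is not a codeword (an error is present).
Step 3: locate the error. For a single error e at position i, S_ℓ = v_i·e·α_i^ℓ, so α_err = S_1/S_0.
  S_0^{−1} = 9^{−1} = 3 (mod 13), so α_err = 8·3 = 24 ≡ 11 = α_5. Error position i = 5.
  Consistency check: S_2/S_1 = 10·5 = 50 ≡ 11 = α_err ✓ (single-error assumption holds).
Step 4: error magnitude e = S_0/v_5 = S_0·∏_{j≠5}(α_5 − α_j) = 9·12 = 108 ≡ 4 (mod 13).
Step 5: correct position 5: c_5 = r_5 − e = 10 − 4 ≡ 6 (mod 13). Hence c = [10, 1, 12, 9, 6].
  Check: interpolating c through the α_i gives m(x) = 5 + 6·x (degree < 2) with m(α_i) = c_i for every i, so c is indeed a codeword.


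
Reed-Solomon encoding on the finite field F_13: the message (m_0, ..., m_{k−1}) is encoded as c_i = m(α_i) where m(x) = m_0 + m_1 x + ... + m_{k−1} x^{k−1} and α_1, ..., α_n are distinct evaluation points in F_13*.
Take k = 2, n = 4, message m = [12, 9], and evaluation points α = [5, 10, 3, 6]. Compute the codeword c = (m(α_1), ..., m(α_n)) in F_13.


c = [5, 11, 0, 1]

Message polynomial: m(x) = 12 + 9·x (mod 13).
For each evaluation point α_i, compute m(α_i) mod 13:
  α_1 = 5: Horner steps 9 → 5, so m(5) = 5.
  α_2 = 10: Horner steps 9 → 11, so m(10) = 11.
  α_3 = 3: Horner steps 9 → 0, so m(3) = 0.
  α_4 = 6: Horner steps 9 → 1, so m(6) = 1.
Codeword c = [5, 11, 0, 1] ∈ F_13^4.


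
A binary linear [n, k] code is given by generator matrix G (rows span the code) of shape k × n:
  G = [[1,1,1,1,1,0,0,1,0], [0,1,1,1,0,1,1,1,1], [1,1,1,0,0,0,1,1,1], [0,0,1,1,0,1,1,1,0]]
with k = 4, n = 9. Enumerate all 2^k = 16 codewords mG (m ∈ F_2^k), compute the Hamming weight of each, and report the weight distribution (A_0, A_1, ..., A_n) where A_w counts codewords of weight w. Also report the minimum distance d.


Weight distribution: A_0 = 1, A_2 = 1, A_3 = 1, A_4 = 3, A_5 = 6, A_6 = 3, A_7 = 1. Minimum distance d = 2.

Enumerate all 2^4 = 16 messages m ∈ F_2^4.
For each, compute codeword c = mG in F_2^9, then tally its weight.
  m = 0000 → c = 000000000, weight = 0.
  m = 1000 → c = 111110010, weight = 6.
  m = 0100 → c = 011101111, weight = 7.
  m = 1100 → c = 100011101, weight = 5.
  m = 0010 → c = 111000111, weight = 6.
  m = 1010 → c = 000110101, weight = 4.
  m = 0110 → c = 100101000, weight = 3.
  m = 1110 → c = 011011010, weight = 5.
  m = 0001 → c = 001101110, weight = 5.
  m = 1001 → c = 110011100, weight = 5.
  m = 0101 → c = 010000001, weight = 2.
  m = 1101 → c = 101110011, weight = 6.
  m = 0011 → c = 110101001, weight = 5.
  m = 1011 → c = 001011011, weight = 5.
  m = 0111 → c = 101000110, weight = 4.
  m = 1111 → c = 010110100, weight = 4.
Tally weights:
  weight 0: 1 codewords.
  weight 2: 1 codewords.
  weight 3: 1 codewords.
  weight 4: 3 codewords.
  weight 5: 6 codewords.
  weight 6: 3 codewords.
  weight 7: 1 codewords.
Minimum distance d = smallest w > 0 with A_w > 0 = 2.
Sanity: Σ A_w = 16 = 2^4 = 16 ✓.


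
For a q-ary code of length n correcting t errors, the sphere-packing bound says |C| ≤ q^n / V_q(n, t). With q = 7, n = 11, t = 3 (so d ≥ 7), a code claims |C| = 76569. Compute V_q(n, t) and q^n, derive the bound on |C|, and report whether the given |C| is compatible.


V_q(n, t) = 37687, q^n = 1977326743, Hamming bound = 52467, |C| = 76569 > bound (violated).

Step 1: Compute V_q(n, t) = Σ_{j=0}^3 C(n, j) (q−1)^j.
  j = 0: C(11,0)·(6)^0 = 1·1 = 1.
  j = 1: C(11,1)·(6)^1 = 11·6 = 66.
  j = 2: C(11,2)·(6)^2 = 55·36 = 1980.
  j = 3: C(11,3)·(6)^3 = 165·216 = 35640.
  V_q(n, t) = 1 + 66 + 1980 + 35640 = 37687.
Step 2: q^n = 7^11 = 1977326743.
Step 3: Hamming bound ⌊q^n / V_q(n,t)⌋ = ⌊1977326743/37687⌋ = 52467.
Step 4: Compare |C| = 76569 to 52467: violated.
The claimed |C| lies above the Hamming bound, so no 7-ary code of length 11 with d ≥ 7 can have 76569 codewords.


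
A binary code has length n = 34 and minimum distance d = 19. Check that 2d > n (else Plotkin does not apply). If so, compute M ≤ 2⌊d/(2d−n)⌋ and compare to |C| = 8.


Plotkin bound M ≤ 8; given |C| = 8 ≤ bound (satisfied).

Check applicability: 2d = 38, n = 34.
2d − n = 4 > 0, so Plotkin applies.
Compute d/(2d−n) = 19/4 ≈ 4.7500.
⌊d/(2d−n)⌋ = 4.
Plotkin bound: M ≤ 2·4 = 8.
Given |C| = 8, check: satisfied.
This |C| is at the Plotkin bound.


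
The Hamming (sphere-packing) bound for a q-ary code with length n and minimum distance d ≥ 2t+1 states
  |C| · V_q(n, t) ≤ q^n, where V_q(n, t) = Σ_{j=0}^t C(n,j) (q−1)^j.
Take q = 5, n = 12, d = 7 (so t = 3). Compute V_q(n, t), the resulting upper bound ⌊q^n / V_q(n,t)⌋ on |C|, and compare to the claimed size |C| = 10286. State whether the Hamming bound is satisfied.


V_q(n, t) = 15185, q^n = 244140625, Hamming bound = 16077, |C| = 10286 ≤ bound (satisfied).

Step 1: Compute V_q(n, t) = Σ_{j=0}^3 C(n, j) (q−1)^j.
  j = 0: C(12,0)·(4)^0 = 1·1 = 1.
  j = 1: C(12,1)·(4)^1 = 12·4 = 48.
  j = 2: C(12,2)·(4)^2 = 66·16 = 1056.
  j = 3: C(12,3)·(4)^3 = 220·64 = 14080.
  V_q(n, t) = 1 + 48 + 1056 + 14080 = 15185.
Step 2: q^n = 5^12 = 244140625.
Step 3: Hamming bound ⌊q^n / V_q(n,t)⌋ = ⌊244140625/15185⌋ = 16077.
Step 4: Compare |C| = 10286 to 16077: satisfied.
The claimed |C| lies below the Hamming bound.


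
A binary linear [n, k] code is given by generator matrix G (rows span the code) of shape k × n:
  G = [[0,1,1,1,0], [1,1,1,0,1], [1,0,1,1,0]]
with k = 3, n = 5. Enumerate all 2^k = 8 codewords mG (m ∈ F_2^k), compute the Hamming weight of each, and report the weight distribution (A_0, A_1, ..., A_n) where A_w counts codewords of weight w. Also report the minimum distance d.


Weight distribution: A_0 = 1, A_2 = 2, A_3 = 4, A_4 = 1. Minimum distance d = 2.

Enumerate all 2^3 = 8 messages m ∈ F_2^3.
For each, compute codeword c = mG in F_2^5, then tally its weight.
  m = 000 → c = 00000, weight = 0.
  m = 100 → c = 01110, weight = 3.
  m = 010 → c = 11101, weight = 4.
  m = 110 → c = 10011, weight = 3.
  m = 001 → c = 10110, weight = 3.
  m = 101 → c = 11000, weight = 2.
  m = 011 → c = 01011, weight = 3.
  m = 111 → c = 00101, weight = 2.
Tally weights:
  weight 0: 1 codewords.
  weight 2: 2 codewords.
  weight 3: 4 codewords.
  weight 4: 1 codewords.
Minimum distance d = smallest w > 0 with A_w > 0 = 2.
Sanity: Σ A_w = 8 = 2^3 = 8 ✓.


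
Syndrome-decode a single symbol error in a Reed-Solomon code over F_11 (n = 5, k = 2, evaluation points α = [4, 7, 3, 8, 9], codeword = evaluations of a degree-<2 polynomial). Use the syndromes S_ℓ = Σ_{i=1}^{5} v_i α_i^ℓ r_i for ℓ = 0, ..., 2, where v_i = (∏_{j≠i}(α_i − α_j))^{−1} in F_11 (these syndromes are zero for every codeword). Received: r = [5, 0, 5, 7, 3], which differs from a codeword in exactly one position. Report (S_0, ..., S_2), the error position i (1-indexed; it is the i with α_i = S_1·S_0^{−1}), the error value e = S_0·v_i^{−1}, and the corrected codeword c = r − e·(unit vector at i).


S = (8, 10, 7), error at position 1, error magnitude e = 4, c = [1, 0, 5, 7, 3].

Step 1: column multipliers v_i = (∏_{j≠i}(α_i − α_j))^{−1} mod 11.
  i = 1 (α = 4): (4−7)(4−3)(4−8)(4−9) = (−3)·1·(−4)·(−5) = −60 ≡ 6, so v_1 = 6^{−1} = 2 (mod 11).
  i = 2 (α = 7): (7−4)(7−3)(7−8)(7−9) = 3·4·(−1)·(−2) = 24 ≡ 2, so v_2 = 2^{−1} = 6 (mod 11).
  i = 3 (α = 3): (3−4)(3−7)(3−8)(3−9) = (−1)·(−4)·(−5)·(−6) = 120 ≡ 10, so v_3 = 10^{−1} = 10 (mod 11).
  i = 4 (α = 8): (8−4)(8−7)(8−3)(8−9) = 4·1·5·(−1) = −20 ≡ 2, so v_4 = 2^{−1} = 6 (mod 11).
  i = 5 (α = 9): (9−4)(9−7)(9−3)(9−8) = 5·2·6·1 = 60 ≡ 5, so v_5 = 5^{−1} = 9 (mod 11).
  v = [2, 6, 10, 6, 9].
Step 2: syndromes of r = [5, 0, 5, 7, 3] (all sums mod 11).
  S_0 = Σ v_i r_i = 2·5 + 6·0 + 10·5 + 6·7 + 9·3 = 129 ≡ 8.
  S_1 = Σ v_i α_i r_i = 2·4·5 + 6·7·0 + 10·3·5 + 6·8·7 + 9·9·3 = 769 ≡ 10.
  α_i^2 mod 11 = [5, 5, 9, 9, 4].
  S_2 = Σ v_i α_i^2 r_i = 2·5·5 + 6·5·0 + 10·9·5 + 6·9·7 + 9·4·3 = 986 ≡ 7.
  S = (8, 10, 7) ≠ 0, so r is not a codeword (an error is present).
Step 3: locate the error. For a single error e at position i, S_ℓ = v_i·e·α_i^ℓ, so α_err = S_1/S_0.
  S_0^{−1} = 8^{−1} = 7 (mod 11), so α_err = 10·7 = 70 ≡ 4 = α_1. Error position i = 1.
  Consistency check: S_2/S_1 = 7·10 = 70 ≡ 4 = α_err ✓ (single-error assumption holds).
Step 4: error magnitude e = S_0/v_1 = S_0·∏_{j≠1}(α_1 − α_j) = 8·6 = 48 ≡ 4 (mod 11).
Step 5: correct position 1: c_1 = r_1 − e = 5 − 4 ≡ 1 (mod 11). Hence c = [1, 0, 5, 7, 3].
  Check: interpolating c through the α_i gives m(x) = 6 + 7·x (degree < 2) with m(α_i) = c_i for every i, so c is indeed a codeword.


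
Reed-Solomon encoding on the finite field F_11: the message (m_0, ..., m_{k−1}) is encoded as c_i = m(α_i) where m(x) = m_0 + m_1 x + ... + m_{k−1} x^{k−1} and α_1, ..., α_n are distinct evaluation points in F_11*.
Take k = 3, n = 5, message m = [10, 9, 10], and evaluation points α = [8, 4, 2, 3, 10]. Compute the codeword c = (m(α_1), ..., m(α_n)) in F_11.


c = [7, 8, 2, 6, 0]

Message polynomial: m(x) = 10 + 9·x + 10·x^2 (mod 11).
For each evaluation point α_i, compute m(α_i) mod 11:
  α_1 = 8: Horner steps 10 → 1 → 7, so m(8) = 7.
  α_2 = 4: Horner steps 10 → 5 → 8, so m(4) = 8.
  α_3 = 2: Horner steps 10 → 7 → 2, so m(2) = 2.
  α_4 = 3: Horner steps 10 → 6 → 6, so m(3) = 6.
  α_5 = 10: Horner steps 10 → 10 → 0, so m(10) = 0.
Codeword c = [7, 8, 2, 6, 0] ∈ F_11^5.


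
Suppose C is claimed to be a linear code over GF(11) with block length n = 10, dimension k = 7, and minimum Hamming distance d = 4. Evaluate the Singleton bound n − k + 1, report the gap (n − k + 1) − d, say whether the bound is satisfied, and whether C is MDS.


Singleton RHS = n − k + 1 = 4, slack = 0, bound satisfied, MDS.

Singleton bound: d ≤ n − k + 1.
Here n = 10, k = 7, so n − k + 1 = 4.
Given d = 4, check d ≤ 4: YES.
Slack = (n − k + 1) − d = 0.
The code is MDS (slack = 0).
Description: the claimed parameters are [10, 7, 4]_11; such a code would be MDS (meets Singleton bound).


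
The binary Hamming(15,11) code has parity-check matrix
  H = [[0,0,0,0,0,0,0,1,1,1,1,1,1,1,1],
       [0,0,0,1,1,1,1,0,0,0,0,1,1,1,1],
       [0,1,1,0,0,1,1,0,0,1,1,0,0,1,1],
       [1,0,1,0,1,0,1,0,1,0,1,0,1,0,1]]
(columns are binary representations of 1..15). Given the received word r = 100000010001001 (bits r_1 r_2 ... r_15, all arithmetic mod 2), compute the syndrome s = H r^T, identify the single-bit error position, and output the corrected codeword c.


s = (1, 0, 1, 0)^T, error position = 10, corrected codeword c = 100000010101001

Compute s = H r^T mod 2 one row at a time:
  s_1 = 1 + 0 + 0 + 0 + 1 + 0 + 0 + 1 = 3 ≡ 1 (mod 2).
  s_2 = 0 + 0 + 0 + 0 + 1 + 0 + 0 + 1 = 2 ≡ 0 (mod 2).
  s_3 = 0 + 0 + 0 + 0 + 0 + 0 + 0 + 1 = 1 ≡ 1 (mod 2).
  s_4 = 1 + 0 + 0 + 0 + 0 + 0 + 0 + 1 = 2 ≡ 0 (mod 2).
s = (1, 0, 1, 0)^T — this equals column 10 of H (binary 1010), so error is at position 10.
Correct: flip bit 10 of r = 100000010001001 to get c = 100000010101001.
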